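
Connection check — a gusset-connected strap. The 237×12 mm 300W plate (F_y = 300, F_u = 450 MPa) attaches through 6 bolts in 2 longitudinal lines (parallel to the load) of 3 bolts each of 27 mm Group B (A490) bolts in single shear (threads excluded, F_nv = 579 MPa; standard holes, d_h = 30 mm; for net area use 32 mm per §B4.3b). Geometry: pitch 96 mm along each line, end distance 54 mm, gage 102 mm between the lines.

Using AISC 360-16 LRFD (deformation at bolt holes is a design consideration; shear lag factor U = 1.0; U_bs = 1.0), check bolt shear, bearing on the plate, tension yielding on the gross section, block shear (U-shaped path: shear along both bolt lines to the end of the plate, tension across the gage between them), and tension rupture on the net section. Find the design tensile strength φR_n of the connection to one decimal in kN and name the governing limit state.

Bolt shear: A_b = π(27)²/4 = 572.56 mm². φR_n = 0.75 × 579 × 572.56 × 6 × 1 = 1491.8 kN.
Bearing (12 mm plate, F_u = 450 MPa): end bolts L_c = 54 − 30/2 = 39, R_n = min(1.2×39×12×450, 2.4×27×12×450) = 252.72 kN/bolt; interior L_c = 96 − 30 = 66, R_n = 349.92 kN/bolt. φR_n = 0.75 × (2×252.72 + 4×349.92) = 1428.8 kN.
Tension yield (gross): A_g = 237×12 = 2844 mm². φR_n = 0.90 × 300 × 2844 = 767.9 kN.
Block shear: shear path 2×[54+2×96] = 2×246 mm, A_gv = 5904, A_nv = 2×(246 − 2.5×32)×12 = 3984 mm²; tension across gage: (102 − 1×32)×12 = 840 mm². R_n = min(0.6×450×3984, 0.6×300×5904) + 1.0×450×840 = min(1075.7, 1062.7) + 378 = 1440.7 kN. φR_n = 0.75 × 1440.7 = 1080.5 kN.
Tension rupture (net): A_n = (237 − 2×32)×12 = 2076 mm² (U = 1.0, A_e = A_n). φR_n = 0.75 × 450 × 2076 = 700.7 kN.
Governing: min(1491.8, 1428.8, 767.9, 1080.5, 700.7) = 700.7 kN → net-section rupture.

700.7 kN (net-section rupture governs)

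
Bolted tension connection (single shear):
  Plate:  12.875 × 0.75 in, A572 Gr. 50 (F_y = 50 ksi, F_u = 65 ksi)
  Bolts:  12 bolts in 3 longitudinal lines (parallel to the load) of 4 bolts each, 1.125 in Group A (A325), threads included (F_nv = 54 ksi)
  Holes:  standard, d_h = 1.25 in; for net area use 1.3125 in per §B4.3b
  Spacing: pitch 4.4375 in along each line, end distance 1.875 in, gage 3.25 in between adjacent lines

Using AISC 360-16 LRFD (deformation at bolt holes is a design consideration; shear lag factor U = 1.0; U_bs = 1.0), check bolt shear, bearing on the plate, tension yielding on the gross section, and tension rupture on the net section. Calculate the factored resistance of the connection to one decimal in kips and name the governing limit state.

Bolt shear: A_b = π(1.125)²/4 = 0.99402 in². φR_n = 0.75 × 54 × 0.99402 × 12 × 1 = 483.1 kips.
Bearing (0.75 in plate, F_u = 65 ksi): end bolts L_c = 1.875 − 1.25/2 = 1.25, R_n = min(1.2×1.25×0.75×65, 2.4×1.125×0.75×65) = 73.125 kips/bolt; interior L_c = 4.4375 − 1.25 = 3.1875, R_n = 131.63 kips/bolt. φR_n = 0.75 × (3×73.125 + 9×131.63) = 1053.0 kips.
Tension yield (gross): A_g = 12.875×0.75 = 9.6563 in². φR_n = 0.90 × 50 × 9.6563 = 434.5 kips.
Tension rupture (net): A_n = (12.875 − 3×1.3125)×0.75 = 6.7031 in² (U = 1.0, A_e = A_n). φR_n = 0.75 × 65 × 6.7031 = 326.8 kips.
Governing: min(483.1, 1053.0, 434.5, 326.8) = 326.8 kips → net-section rupture.

326.8 kips (net-section rupture governs)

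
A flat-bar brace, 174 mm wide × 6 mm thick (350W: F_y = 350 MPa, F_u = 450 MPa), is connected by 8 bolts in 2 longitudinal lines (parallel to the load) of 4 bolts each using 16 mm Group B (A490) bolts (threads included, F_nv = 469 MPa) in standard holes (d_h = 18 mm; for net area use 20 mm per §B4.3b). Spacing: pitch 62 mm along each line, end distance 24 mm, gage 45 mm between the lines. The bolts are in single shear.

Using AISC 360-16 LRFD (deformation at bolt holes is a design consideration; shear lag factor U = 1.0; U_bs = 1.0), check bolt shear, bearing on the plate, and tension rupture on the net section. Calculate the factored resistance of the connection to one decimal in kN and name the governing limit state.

271.4 kN (net-section rupture governs)

Bolt shear: A_b = π(16)²/4 = 201.06 mm². φR_n = 0.75 × 469 × 201.06 × 8 × 1 = 565.8 kN.
Bearing (6 mm plate, F_u = 450 MPa): end bolts L_c = 24 − 18/2 = 15, R_n = min(1.2×15×6×450, 2.4×16×6×450) = 48.6 kN/bolt; interior L_c = 62 − 18 = 44, R_n = 103.68 kN/bolt. φR_n = 0.75 × (2×48.6 + 6×103.68) = 539.5 kN.
Tension rupture (net): A_n = (174 − 2×20)×6 = 804 mm² (U = 1.0, A_e = A_n). φR_n = 0.75 × 450 × 804 = 271.4 kN.
Governing: min(565.8, 539.5, 271.4) = 271.4 kN → net-section rupture.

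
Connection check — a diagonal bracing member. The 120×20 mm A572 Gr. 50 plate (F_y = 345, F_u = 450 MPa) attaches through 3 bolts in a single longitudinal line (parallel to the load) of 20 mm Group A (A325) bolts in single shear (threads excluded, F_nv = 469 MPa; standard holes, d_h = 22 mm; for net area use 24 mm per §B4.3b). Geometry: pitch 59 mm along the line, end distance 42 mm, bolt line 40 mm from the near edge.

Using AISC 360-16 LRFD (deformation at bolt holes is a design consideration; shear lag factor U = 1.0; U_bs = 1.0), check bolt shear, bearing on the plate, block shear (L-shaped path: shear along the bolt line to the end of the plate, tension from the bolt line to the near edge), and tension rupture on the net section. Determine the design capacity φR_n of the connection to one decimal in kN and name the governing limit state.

Bolt shear: A_b = π(20)²/4 = 314.16 mm². φR_n = 0.75 × 469 × 314.16 × 3 × 1 = 331.5 kN.
Bearing (20 mm plate, F_u = 450 MPa): end bolts L_c = 42 − 22/2 = 31, R_n = min(1.2×31×20×450, 2.4×20×20×450) = 334.8 kN/bolt; interior L_c = 59 − 22 = 37, R_n = 399.6 kN/bolt. φR_n = 0.75 × (1×334.8 + 2×399.6) = 850.5 kN.
Block shear: shear path 1×[42+2×59] = 1×160 mm, A_gv = 3200, A_nv = 1×(160 − 2.5×24)×20 = 2000 mm²; tension to near edge: (40 − 0.5×24)×20 = 560 mm². R_n = min(0.6×450×2000, 0.6×345×3200) + 1.0×450×560 = min(540, 662.4) + 252 = 792 kN. φR_n = 0.75 × 792 = 594.0 kN.
Tension rupture (net): A_n = (120 − 1×24)×20 = 1920 mm² (U = 1.0, A_e = A_n). φR_n = 0.75 × 450 × 1920 = 648.0 kN.
Governing: min(331.5, 850.5, 594.0, 648.0) = 331.5 kN → bolt shear.

331.5 kN (bolt shear governs)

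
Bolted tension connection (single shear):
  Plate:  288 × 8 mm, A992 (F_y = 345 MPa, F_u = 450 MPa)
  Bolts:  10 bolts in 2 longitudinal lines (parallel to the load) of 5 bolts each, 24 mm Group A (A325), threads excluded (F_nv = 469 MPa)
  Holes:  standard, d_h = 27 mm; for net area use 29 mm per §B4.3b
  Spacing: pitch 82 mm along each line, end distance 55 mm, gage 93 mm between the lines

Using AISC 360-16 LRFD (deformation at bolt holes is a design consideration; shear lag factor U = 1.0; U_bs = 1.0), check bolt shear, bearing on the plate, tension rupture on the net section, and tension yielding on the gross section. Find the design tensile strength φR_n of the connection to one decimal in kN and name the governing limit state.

Bolt shear: A_b = π(24)²/4 = 452.39 mm². φR_n = 0.75 × 469 × 452.39 × 10 × 1 = 1591.3 kN.
Bearing (8 mm plate, F_u = 450 MPa): end bolts L_c = 55 − 27/2 = 41.5, R_n = min(1.2×41.5×8×450, 2.4×24×8×450) = 179.28 kN/bolt; interior L_c = 82 − 27 = 55, R_n = 207.36 kN/bolt. φR_n = 0.75 × (2×179.28 + 8×207.36) = 1513.1 kN.
Tension rupture (net): A_n = (288 − 2×29)×8 = 1840 mm² (U = 1.0, A_e = A_n). φR_n = 0.75 × 450 × 1840 = 621.0 kN.
Tension yield (gross): A_g = 288×8 = 2304 mm². φR_n = 0.90 × 345 × 2304 = 715.4 kN.
Governing: min(1591.3, 1513.1, 621.0, 715.4) = 621.0 kN → net-section rupture.

621.0 kN (net-section rupture governs)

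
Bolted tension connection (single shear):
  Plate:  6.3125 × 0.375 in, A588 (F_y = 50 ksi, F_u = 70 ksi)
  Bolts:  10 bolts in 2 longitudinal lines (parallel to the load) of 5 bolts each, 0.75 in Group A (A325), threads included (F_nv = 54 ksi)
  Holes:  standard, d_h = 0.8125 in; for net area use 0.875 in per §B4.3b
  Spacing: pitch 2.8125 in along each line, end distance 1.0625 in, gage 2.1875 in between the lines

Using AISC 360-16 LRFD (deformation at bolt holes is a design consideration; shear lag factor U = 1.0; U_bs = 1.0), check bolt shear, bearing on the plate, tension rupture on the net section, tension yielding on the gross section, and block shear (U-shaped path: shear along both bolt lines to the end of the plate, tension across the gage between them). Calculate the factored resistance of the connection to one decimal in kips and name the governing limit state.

Bolt shear: A_b = π(0.75)²/4 = 0.44179 in². φR_n = 0.75 × 54 × 0.44179 × 10 × 1 = 178.9 kips.
Bearing (0.375 in plate, F_u = 70 ksi): end bolts L_c = 1.0625 − 0.8125/2 = 0.65625, R_n = min(1.2×0.65625×0.375×70, 2.4×0.75×0.375×70) = 20.672 kips/bolt; interior L_c = 2.8125 − 0.8125 = 2, R_n = 47.25 kips/bolt. φR_n = 0.75 × (2×20.672 + 8×47.25) = 314.5 kips.
Tension rupture (net): A_n = (6.3125 − 2×0.875)×0.375 = 1.7109 in² (U = 1.0, A_e = A_n). φR_n = 0.75 × 70 × 1.7109 = 89.8 kips.
Tension yield (gross): A_g = 6.3125×0.375 = 2.3672 in². φR_n = 0.90 × 50 × 2.3672 = 106.5 kips.
Block shear: shear path 2×[1.0625+4×2.8125] = 2×12.3125 in, A_gv = 9.2344, A_nv = 2×(12.3125 − 4.5×0.875)×0.375 = 6.2813 in²; tension across gage: (2.1875 − 1×0.875)×0.375 = 0.49219 in². R_n = min(0.6×70×6.2813, 0.6×50×9.2344) + 1.0×70×0.49219 = min(263.81, 277.03) + 34.453 = 298.26 kips. φR_n = 0.75 × 298.26 = 223.7 kips.
Governing: min(178.9, 314.5, 89.8, 106.5, 223.7) = 89.8 kips → net-section rupture.

89.8 kips (net-section rupture governs)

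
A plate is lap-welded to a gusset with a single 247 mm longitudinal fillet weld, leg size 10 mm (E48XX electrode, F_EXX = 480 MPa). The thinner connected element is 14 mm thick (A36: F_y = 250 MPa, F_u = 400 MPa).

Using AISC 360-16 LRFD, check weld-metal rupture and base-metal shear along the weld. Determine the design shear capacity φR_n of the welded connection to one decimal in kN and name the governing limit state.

Weld metal: throat = 0.707×10 = 7.07 mm, L = 247 mm. φR_n = 0.75 × 0.6 × 480 × 7.07 × 247 = 377.2 kN.
Base metal shear (14 mm plate): yield φR_n = 1.0×0.6×250×14×247 = 518.7 kN; rupture φR_n = 0.75×0.6×400×14×247 = 622.4 kN; take 518.7 kN (yield).
Governing: min(377.2, 518.7) = 377.2 kN → weld metal.

377.2 kN (weld metal governs)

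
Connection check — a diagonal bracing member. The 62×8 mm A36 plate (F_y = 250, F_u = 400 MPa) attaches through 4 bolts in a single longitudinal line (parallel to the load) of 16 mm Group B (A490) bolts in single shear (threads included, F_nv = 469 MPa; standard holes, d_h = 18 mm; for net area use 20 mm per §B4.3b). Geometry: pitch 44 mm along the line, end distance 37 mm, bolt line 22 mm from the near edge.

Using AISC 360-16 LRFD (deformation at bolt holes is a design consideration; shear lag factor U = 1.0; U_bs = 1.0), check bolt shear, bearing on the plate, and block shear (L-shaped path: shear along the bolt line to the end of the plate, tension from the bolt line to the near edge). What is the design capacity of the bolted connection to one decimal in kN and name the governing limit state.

Bolt shear: A_b = π(16)²/4 = 201.06 mm². φR_n = 0.75 × 469 × 201.06 × 4 × 1 = 282.9 kN.
Bearing (8 mm plate, F_u = 400 MPa): end bolts L_c = 37 − 18/2 = 28, R_n = min(1.2×28×8×400, 2.4×16×8×400) = 107.52 kN/bolt; interior L_c = 44 − 18 = 26, R_n = 99.84 kN/bolt. φR_n = 0.75 × (1×107.52 + 3×99.84) = 305.3 kN.
Block shear: shear path 1×[37+3×44] = 1×169 mm, A_gv = 1352, A_nv = 1×(169 − 3.5×20)×8 = 792 mm²; tension to near edge: (22 − 0.5×20)×8 = 96 mm². R_n = min(0.6×400×792, 0.6×250×1352) + 1.0×400×96 = min(190.08, 202.8) + 38.4 = 228.48 kN. φR_n = 0.75 × 228.48 = 171.4 kN.
Governing: min(282.9, 305.3, 171.4) = 171.4 kN → block shear.

171.4 kN (block shear governs)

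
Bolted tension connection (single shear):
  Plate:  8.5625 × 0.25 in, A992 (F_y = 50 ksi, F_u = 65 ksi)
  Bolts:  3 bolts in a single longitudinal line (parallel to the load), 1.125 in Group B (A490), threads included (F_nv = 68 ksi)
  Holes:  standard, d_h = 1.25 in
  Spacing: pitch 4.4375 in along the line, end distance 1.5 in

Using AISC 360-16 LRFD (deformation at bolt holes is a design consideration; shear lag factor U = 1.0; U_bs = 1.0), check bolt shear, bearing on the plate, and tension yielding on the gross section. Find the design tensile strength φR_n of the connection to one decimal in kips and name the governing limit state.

78.6 kips (bearing governs)

Bolt shear: A_b = π(1.125)²/4 = 0.99402 in². φR_n = 0.75 × 68 × 0.99402 × 3 × 1 = 152.1 kips.
Bearing (0.25 in plate, F_u = 65 ksi): end bolts L_c = 1.5 − 1.25/2 = 0.875, R_n = min(1.2×0.875×0.25×65, 2.4×1.125×0.25×65) = 17.063 kips/bolt; interior L_c = 4.4375 − 1.25 = 3.1875, R_n = 43.875 kips/bolt. φR_n = 0.75 × (1×17.063 + 2×43.875) = 78.6 kips.
Tension yield (gross): A_g = 8.5625×0.25 = 2.1406 in². φR_n = 0.90 × 50 × 2.1406 = 96.3 kips.
Governing: min(152.1, 78.6, 96.3) = 78.6 kips → bearing.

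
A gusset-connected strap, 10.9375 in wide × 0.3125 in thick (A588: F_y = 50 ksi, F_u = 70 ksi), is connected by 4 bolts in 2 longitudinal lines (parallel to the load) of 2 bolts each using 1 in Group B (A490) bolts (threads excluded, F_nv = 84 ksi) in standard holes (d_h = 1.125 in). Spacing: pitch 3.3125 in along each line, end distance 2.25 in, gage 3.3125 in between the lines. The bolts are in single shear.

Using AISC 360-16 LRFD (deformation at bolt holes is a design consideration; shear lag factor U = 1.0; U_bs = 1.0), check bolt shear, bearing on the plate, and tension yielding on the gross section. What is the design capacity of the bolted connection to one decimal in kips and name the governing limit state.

145.2 kips (bearing governs)

Bolt shear: A_b = π(1)²/4 = 0.7854 in². φR_n = 0.75 × 84 × 0.7854 × 4 × 1 = 197.9 kips.
Bearing (0.3125 in plate, F_u = 70 ksi): end bolts L_c = 2.25 − 1.125/2 = 1.6875, R_n = min(1.2×1.6875×0.3125×70, 2.4×1×0.3125×70) = 44.297 kips/bolt; interior L_c = 3.3125 − 1.125 = 2.1875, R_n = 52.5 kips/bolt. φR_n = 0.75 × (2×44.297 + 2×52.5) = 145.2 kips.
Tension yield (gross): A_g = 10.9375×0.3125 = 3.418 in². φR_n = 0.90 × 50 × 3.418 = 153.8 kips.
Governing: min(197.9, 145.2, 153.8) = 145.2 kips → bearing.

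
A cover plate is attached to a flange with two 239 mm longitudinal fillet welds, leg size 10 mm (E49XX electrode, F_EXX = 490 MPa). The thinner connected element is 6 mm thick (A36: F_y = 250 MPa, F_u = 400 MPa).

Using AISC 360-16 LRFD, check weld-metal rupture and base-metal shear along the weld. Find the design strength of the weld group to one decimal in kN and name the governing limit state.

Weld metal: throat = 0.707×10 = 7.07 mm, L = 2×239 = 478 mm. φR_n = 0.75 × 0.6 × 490 × 7.07 × 478 = 745.2 kN.
Base metal shear (6 mm plate): yield φR_n = 1.0×0.6×250×6×478 = 430.2 kN; rupture φR_n = 0.75×0.6×400×6×478 = 516.2 kN; take 430.2 kN (yield).
Governing: min(745.2, 430.2) = 430.2 kN → base-metal shear.

430.2 kN (base-metal shear governs)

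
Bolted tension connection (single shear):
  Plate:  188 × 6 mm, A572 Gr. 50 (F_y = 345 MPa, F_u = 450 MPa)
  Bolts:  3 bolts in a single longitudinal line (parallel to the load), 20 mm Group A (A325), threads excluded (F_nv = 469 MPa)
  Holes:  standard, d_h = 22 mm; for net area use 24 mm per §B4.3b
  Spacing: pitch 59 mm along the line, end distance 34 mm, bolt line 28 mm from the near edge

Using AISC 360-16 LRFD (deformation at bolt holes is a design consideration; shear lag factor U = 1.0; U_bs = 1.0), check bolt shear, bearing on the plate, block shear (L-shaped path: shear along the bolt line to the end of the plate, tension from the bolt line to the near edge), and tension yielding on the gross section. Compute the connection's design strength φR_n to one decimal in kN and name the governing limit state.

144.2 kN (block shear governs)

Bolt shear: A_b = π(20)²/4 = 314.16 mm². φR_n = 0.75 × 469 × 314.16 × 3 × 1 = 331.5 kN.
Bearing (6 mm plate, F_u = 450 MPa): end bolts L_c = 34 − 22/2 = 23, R_n = min(1.2×23×6×450, 2.4×20×6×450) = 74.52 kN/bolt; interior L_c = 59 − 22 = 37, R_n = 119.88 kN/bolt. φR_n = 0.75 × (1×74.52 + 2×119.88) = 235.7 kN.
Block shear: shear path 1×[34+2×59] = 1×152 mm, A_gv = 912, A_nv = 1×(152 − 2.5×24)×6 = 552 mm²; tension to near edge: (28 − 0.5×24)×6 = 96 mm². R_n = min(0.6×450×552, 0.6×345×912) + 1.0×450×96 = min(149.04, 188.78) + 43.2 = 192.24 kN. φR_n = 0.75 × 192.24 = 144.2 kN.
Tension yield (gross): A_g = 188×6 = 1128 mm². φR_n = 0.90 × 345 × 1128 = 350.2 kN.
Governing: min(331.5, 235.7, 144.2, 350.2) = 144.2 kN → block shear.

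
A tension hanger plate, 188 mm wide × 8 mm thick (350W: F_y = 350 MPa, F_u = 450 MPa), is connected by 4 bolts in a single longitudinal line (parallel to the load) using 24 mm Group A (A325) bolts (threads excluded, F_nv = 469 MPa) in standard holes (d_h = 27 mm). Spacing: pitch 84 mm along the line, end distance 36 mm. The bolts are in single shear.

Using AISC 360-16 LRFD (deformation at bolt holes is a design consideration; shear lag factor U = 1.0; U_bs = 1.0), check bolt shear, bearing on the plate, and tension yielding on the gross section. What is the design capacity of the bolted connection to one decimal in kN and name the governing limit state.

Bolt shear: A_b = π(24)²/4 = 452.39 mm². φR_n = 0.75 × 469 × 452.39 × 4 × 1 = 636.5 kN.
Bearing (8 mm plate, F_u = 450 MPa): end bolts L_c = 36 − 27/2 = 22.5, R_n = min(1.2×22.5×8×450, 2.4×24×8×450) = 97.2 kN/bolt; interior L_c = 84 − 27 = 57, R_n = 207.36 kN/bolt. φR_n = 0.75 × (1×97.2 + 3×207.36) = 539.5 kN.
Tension yield (gross): A_g = 188×8 = 1504 mm². φR_n = 0.90 × 350 × 1504 = 473.8 kN.
Governing: min(636.5, 539.5, 473.8) = 473.8 kN → gross-section yield.

473.8 kN (gross-section yield governs)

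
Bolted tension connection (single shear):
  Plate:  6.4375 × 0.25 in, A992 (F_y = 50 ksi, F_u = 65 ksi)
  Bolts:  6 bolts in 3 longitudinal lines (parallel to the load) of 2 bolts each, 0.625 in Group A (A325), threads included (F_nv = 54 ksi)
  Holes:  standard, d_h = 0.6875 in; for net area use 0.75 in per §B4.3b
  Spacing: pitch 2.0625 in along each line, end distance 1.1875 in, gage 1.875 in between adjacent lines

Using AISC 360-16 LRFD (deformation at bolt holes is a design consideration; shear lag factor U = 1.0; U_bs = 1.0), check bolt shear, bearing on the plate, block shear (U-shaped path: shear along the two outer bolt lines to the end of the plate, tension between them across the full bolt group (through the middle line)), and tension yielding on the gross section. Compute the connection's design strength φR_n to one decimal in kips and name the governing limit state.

Bolt shear: A_b = π(0.625)²/4 = 0.3068 in². φR_n = 0.75 × 54 × 0.3068 × 6 × 1 = 74.6 kips.
Bearing (0.25 in plate, F_u = 65 ksi): end bolts L_c = 1.1875 − 0.6875/2 = 0.84375, R_n = min(1.2×0.84375×0.25×65, 2.4×0.625×0.25×65) = 16.453 kips/bolt; interior L_c = 2.0625 − 0.6875 = 1.375, R_n = 24.375 kips/bolt. φR_n = 0.75 × (3×16.453 + 3×24.375) = 91.9 kips.
Block shear: shear path 2×[1.1875+1×2.0625] = 2×3.25 in, A_gv = 1.625, A_nv = 2×(3.25 − 1.5×0.75)×0.25 = 1.0625 in²; tension across gage: (3.75 − 2×0.75)×0.25 = 0.5625 in². R_n = min(0.6×65×1.0625, 0.6×50×1.625) + 1.0×65×0.5625 = min(41.438, 48.75) + 36.563 = 78.001 kips. φR_n = 0.75 × 78.001 = 58.5 kips.
Tension yield (gross): A_g = 6.4375×0.25 = 1.6094 in². φR_n = 0.90 × 50 × 1.6094 = 72.4 kips.
Governing: min(74.6, 91.9, 58.5, 72.4) = 58.5 kips → block shear.

58.5 kips (block shear governs)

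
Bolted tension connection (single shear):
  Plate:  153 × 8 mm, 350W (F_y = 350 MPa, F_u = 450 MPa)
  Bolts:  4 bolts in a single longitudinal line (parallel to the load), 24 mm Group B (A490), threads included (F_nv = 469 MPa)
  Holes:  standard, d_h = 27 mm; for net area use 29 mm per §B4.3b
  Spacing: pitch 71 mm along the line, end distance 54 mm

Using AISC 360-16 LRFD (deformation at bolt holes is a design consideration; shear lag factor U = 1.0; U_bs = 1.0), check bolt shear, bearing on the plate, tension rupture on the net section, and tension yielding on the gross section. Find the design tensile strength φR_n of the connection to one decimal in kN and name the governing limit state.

334.8 kN (net-section rupture governs)

Bolt shear: A_b = π(24)²/4 = 452.39 mm². φR_n = 0.75 × 469 × 452.39 × 4 × 1 = 636.5 kN.
Bearing (8 mm plate, F_u = 450 MPa): end bolts L_c = 54 − 27/2 = 40.5, R_n = min(1.2×40.5×8×450, 2.4×24×8×450) = 174.96 kN/bolt; interior L_c = 71 − 27 = 44, R_n = 190.08 kN/bolt. φR_n = 0.75 × (1×174.96 + 3×190.08) = 558.9 kN.
Tension rupture (net): A_n = (153 − 1×29)×8 = 992 mm² (U = 1.0, A_e = A_n). φR_n = 0.75 × 450 × 992 = 334.8 kN.
Tension yield (gross): A_g = 153×8 = 1224 mm². φR_n = 0.90 × 350 × 1224 = 385.6 kN.
Governing: min(636.5, 558.9, 334.8, 385.6) = 334.8 kN → net-section rupture.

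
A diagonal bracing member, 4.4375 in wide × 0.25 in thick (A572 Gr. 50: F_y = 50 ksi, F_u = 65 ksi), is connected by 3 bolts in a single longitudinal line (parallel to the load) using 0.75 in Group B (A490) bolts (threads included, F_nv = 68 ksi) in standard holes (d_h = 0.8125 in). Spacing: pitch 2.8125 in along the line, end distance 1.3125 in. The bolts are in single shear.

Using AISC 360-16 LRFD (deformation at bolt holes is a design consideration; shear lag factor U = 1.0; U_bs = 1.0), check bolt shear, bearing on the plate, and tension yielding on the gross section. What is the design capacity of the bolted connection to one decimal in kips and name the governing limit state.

Bolt shear: A_b = π(0.75)²/4 = 0.44179 in². φR_n = 0.75 × 68 × 0.44179 × 3 × 1 = 67.6 kips.
Bearing (0.25 in plate, F_u = 65 ksi): end bolts L_c = 1.3125 − 0.8125/2 = 0.90625, R_n = min(1.2×0.90625×0.25×65, 2.4×0.75×0.25×65) = 17.672 kips/bolt; interior L_c = 2.8125 − 0.8125 = 2, R_n = 29.25 kips/bolt. φR_n = 0.75 × (1×17.672 + 2×29.25) = 57.1 kips.
Tension yield (gross): A_g = 4.4375×0.25 = 1.1094 in². φR_n = 0.90 × 50 × 1.1094 = 49.9 kips.
Governing: min(67.6, 57.1, 49.9) = 49.9 kips → gross-section yield.

49.9 kips (gross-section yield governs)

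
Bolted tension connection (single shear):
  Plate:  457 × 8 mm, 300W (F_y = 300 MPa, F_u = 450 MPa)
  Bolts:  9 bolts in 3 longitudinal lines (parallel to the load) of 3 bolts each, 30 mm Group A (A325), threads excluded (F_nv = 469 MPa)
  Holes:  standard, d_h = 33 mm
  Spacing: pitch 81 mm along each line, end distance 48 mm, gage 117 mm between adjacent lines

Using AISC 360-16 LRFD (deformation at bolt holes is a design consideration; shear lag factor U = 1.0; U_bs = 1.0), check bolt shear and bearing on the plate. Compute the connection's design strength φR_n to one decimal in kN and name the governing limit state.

Bolt shear: A_b = π(30)²/4 = 706.86 mm². φR_n = 0.75 × 469 × 706.86 × 9 × 1 = 2237.7 kN.
Bearing (8 mm plate, F_u = 450 MPa): end bolts L_c = 48 − 33/2 = 31.5, R_n = min(1.2×31.5×8×450, 2.4×30×8×450) = 136.08 kN/bolt; interior L_c = 81 − 33 = 48, R_n = 207.36 kN/bolt. φR_n = 0.75 × (3×136.08 + 6×207.36) = 1239.3 kN.
Governing: min(2237.7, 1239.3) = 1239.3 kN → bearing.

1239.3 kN (bearing governs)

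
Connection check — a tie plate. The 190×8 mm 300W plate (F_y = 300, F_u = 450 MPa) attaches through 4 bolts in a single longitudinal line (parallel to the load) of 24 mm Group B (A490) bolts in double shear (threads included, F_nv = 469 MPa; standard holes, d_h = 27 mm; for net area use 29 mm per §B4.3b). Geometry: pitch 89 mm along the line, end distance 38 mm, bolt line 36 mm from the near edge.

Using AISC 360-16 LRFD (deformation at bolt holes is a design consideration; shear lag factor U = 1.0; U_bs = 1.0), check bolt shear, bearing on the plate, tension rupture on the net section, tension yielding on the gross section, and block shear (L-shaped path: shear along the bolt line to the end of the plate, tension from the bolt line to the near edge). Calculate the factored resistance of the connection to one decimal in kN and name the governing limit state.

387.5 kN (block shear governs)

Bolt shear: A_b = π(24)²/4 = 452.39 mm². φR_n = 0.75 × 469 × 452.39 × 4 × 2 = 1273.0 kN.
Bearing (8 mm plate, F_u = 450 MPa): end bolts L_c = 38 − 27/2 = 24.5, R_n = min(1.2×24.5×8×450, 2.4×24×8×450) = 105.84 kN/bolt; interior L_c = 89 − 27 = 62, R_n = 207.36 kN/bolt. φR_n = 0.75 × (1×105.84 + 3×207.36) = 545.9 kN.
Tension rupture (net): A_n = (190 − 1×29)×8 = 1288 mm² (U = 1.0, A_e = A_n). φR_n = 0.75 × 450 × 1288 = 434.7 kN.
Tension yield (gross): A_g = 190×8 = 1520 mm². φR_n = 0.90 × 300 × 1520 = 410.4 kN.
Block shear: shear path 1×[38+3×89] = 1×305 mm, A_gv = 2440, A_nv = 1×(305 − 3.5×29)×8 = 1628 mm²; tension to near edge: (36 − 0.5×29)×8 = 172 mm². R_n = min(0.6×450×1628, 0.6×300×2440) + 1.0×450×172 = min(439.56, 439.2) + 77.4 = 516.6 kN. φR_n = 0.75 × 516.6 = 387.5 kN.
Governing: min(1273.0, 545.9, 434.7, 410.4, 387.5) = 387.5 kN → block shear.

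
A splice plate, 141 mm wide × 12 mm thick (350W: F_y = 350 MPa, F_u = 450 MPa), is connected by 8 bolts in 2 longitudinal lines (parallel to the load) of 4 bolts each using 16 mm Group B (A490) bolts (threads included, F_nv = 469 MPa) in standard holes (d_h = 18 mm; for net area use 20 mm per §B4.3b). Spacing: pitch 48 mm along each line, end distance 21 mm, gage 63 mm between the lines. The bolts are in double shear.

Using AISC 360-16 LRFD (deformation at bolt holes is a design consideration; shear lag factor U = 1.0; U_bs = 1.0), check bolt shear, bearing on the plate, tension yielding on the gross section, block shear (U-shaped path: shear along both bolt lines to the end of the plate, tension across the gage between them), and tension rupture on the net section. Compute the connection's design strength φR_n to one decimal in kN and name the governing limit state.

Bolt shear: A_b = π(16)²/4 = 201.06 mm². φR_n = 0.75 × 469 × 201.06 × 8 × 2 = 1131.6 kN.
Bearing (12 mm plate, F_u = 450 MPa): end bolts L_c = 21 − 18/2 = 12, R_n = min(1.2×12×12×450, 2.4×16×12×450) = 77.76 kN/bolt; interior L_c = 48 − 18 = 30, R_n = 194.4 kN/bolt. φR_n = 0.75 × (2×77.76 + 6×194.4) = 991.4 kN.
Tension yield (gross): A_g = 141×12 = 1692 mm². φR_n = 0.90 × 350 × 1692 = 533.0 kN.
Block shear: shear path 2×[21+3×48] = 2×165 mm, A_gv = 3960, A_nv = 2×(165 − 3.5×20)×12 = 2280 mm²; tension across gage: (63 − 1×20)×12 = 516 mm². R_n = min(0.6×450×2280, 0.6×350×3960) + 1.0×450×516 = min(615.6, 831.6) + 232.2 = 847.8 kN. φR_n = 0.75 × 847.8 = 635.9 kN.
Tension rupture (net): A_n = (141 − 2×20)×12 = 1212 mm² (U = 1.0, A_e = A_n). φR_n = 0.75 × 450 × 1212 = 409.1 kN.
Governing: min(1131.6, 991.4, 533.0, 635.9, 409.1) = 409.1 kN → net-section rupture.

409.1 kN (net-section rupture governs)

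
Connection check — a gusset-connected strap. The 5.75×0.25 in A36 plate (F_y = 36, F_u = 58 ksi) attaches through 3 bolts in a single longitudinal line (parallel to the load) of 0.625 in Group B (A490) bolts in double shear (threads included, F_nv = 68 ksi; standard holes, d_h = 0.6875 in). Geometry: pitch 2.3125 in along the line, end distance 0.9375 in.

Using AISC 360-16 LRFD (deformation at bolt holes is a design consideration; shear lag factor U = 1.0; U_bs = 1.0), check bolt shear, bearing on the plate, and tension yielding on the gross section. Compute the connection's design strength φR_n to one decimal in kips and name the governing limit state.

Bolt shear: A_b = π(0.625)²/4 = 0.3068 in². φR_n = 0.75 × 68 × 0.3068 × 3 × 2 = 93.9 kips.
Bearing (0.25 in plate, F_u = 58 ksi): end bolts L_c = 0.9375 − 0.6875/2 = 0.59375, R_n = min(1.2×0.59375×0.25×58, 2.4×0.625×0.25×58) = 10.331 kips/bolt; interior L_c = 2.3125 − 0.6875 = 1.625, R_n = 21.75 kips/bolt. φR_n = 0.75 × (1×10.331 + 2×21.75) = 40.4 kips.
Tension yield (gross): A_g = 5.75×0.25 = 1.4375 in². φR_n = 0.90 × 36 × 1.4375 = 46.6 kips.
Governing: min(93.9, 40.4, 46.6) = 40.4 kips → bearing.

40.4 kips (bearing governs)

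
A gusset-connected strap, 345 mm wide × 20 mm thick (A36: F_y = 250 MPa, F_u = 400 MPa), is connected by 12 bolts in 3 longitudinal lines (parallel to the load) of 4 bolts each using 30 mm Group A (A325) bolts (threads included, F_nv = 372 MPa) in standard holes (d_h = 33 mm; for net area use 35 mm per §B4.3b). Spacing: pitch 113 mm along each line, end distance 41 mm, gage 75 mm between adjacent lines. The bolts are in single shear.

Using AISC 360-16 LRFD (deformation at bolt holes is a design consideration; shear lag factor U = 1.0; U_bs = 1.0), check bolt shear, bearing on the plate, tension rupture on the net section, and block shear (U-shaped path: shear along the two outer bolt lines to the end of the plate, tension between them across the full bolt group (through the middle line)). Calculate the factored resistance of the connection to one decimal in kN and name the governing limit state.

Bolt shear: A_b = π(30)²/4 = 706.86 mm². φR_n = 0.75 × 372 × 706.86 × 12 × 1 = 2366.6 kN.
Bearing (20 mm plate, F_u = 400 MPa): end bolts L_c = 41 − 33/2 = 24.5, R_n = min(1.2×24.5×20×400, 2.4×30×20×400) = 235.2 kN/bolt; interior L_c = 113 − 33 = 80, R_n = 576 kN/bolt. φR_n = 0.75 × (3×235.2 + 9×576) = 4417.2 kN.
Tension rupture (net): A_n = (345 − 3×35)×20 = 4800 mm² (U = 1.0, A_e = A_n). φR_n = 0.75 × 400 × 4800 = 1440.0 kN.
Block shear: shear path 2×[41+3×113] = 2×380 mm, A_gv = 15200, A_nv = 2×(380 − 3.5×35)×20 = 10300 mm²; tension across gage: (150 − 2×35)×20 = 1600 mm². R_n = min(0.6×400×10300, 0.6×250×15200) + 1.0×400×1600 = min(2472, 2280) + 640 = 2920 kN. φR_n = 0.75 × 2920 = 2190.0 kN.
Governing: min(2366.6, 4417.2, 1440.0, 2190.0) = 1440.0 kN → net-section rupture.

1440.0 kN (net-section rupture governs)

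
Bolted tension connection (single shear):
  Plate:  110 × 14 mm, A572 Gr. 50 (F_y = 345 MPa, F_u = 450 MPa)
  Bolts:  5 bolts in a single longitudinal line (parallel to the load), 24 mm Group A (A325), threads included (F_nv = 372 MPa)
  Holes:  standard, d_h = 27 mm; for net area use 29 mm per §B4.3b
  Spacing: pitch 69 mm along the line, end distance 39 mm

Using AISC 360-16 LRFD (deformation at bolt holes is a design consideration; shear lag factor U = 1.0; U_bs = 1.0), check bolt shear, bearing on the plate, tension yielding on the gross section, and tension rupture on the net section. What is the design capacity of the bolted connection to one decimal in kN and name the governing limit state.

382.7 kN (net-section rupture governs)

Bolt shear: A_b = π(24)²/4 = 452.39 mm². φR_n = 0.75 × 372 × 452.39 × 5 × 1 = 631.1 kN.
Bearing (14 mm plate, F_u = 450 MPa): end bolts L_c = 39 − 27/2 = 25.5, R_n = min(1.2×25.5×14×450, 2.4×24×14×450) = 192.78 kN/bolt; interior L_c = 69 − 27 = 42, R_n = 317.52 kN/bolt. φR_n = 0.75 × (1×192.78 + 4×317.52) = 1097.1 kN.
Tension yield (gross): A_g = 110×14 = 1540 mm². φR_n = 0.90 × 345 × 1540 = 478.2 kN.
Tension rupture (net): A_n = (110 − 1×29)×14 = 1134 mm² (U = 1.0, A_e = A_n). φR_n = 0.75 × 450 × 1134 = 382.7 kN.
Governing: min(631.1, 1097.1, 478.2, 382.7) = 382.7 kN → net-section rupture.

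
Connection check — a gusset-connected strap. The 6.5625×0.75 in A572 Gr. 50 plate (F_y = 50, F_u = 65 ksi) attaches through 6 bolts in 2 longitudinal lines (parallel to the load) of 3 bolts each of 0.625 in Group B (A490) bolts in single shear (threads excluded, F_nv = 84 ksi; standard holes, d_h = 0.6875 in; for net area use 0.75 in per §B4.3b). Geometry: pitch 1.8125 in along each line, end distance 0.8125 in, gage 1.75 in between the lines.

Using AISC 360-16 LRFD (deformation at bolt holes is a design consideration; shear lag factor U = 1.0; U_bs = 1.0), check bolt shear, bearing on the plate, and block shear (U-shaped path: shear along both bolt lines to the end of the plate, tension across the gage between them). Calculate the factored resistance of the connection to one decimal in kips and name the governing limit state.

Bolt shear: A_b = π(0.625)²/4 = 0.3068 in². φR_n = 0.75 × 84 × 0.3068 × 6 × 1 = 116.0 kips.
Bearing (0.75 in plate, F_u = 65 ksi): end bolts L_c = 0.8125 − 0.6875/2 = 0.46875, R_n = min(1.2×0.46875×0.75×65, 2.4×0.625×0.75×65) = 27.422 kips/bolt; interior L_c = 1.8125 − 0.6875 = 1.125, R_n = 65.813 kips/bolt. φR_n = 0.75 × (2×27.422 + 4×65.813) = 238.6 kips.
Block shear: shear path 2×[0.8125+2×1.8125] = 2×4.4375 in, A_gv = 6.6563, A_nv = 2×(4.4375 − 2.5×0.75)×0.75 = 3.8438 in²; tension across gage: (1.75 − 1×0.75)×0.75 = 0.75 in². R_n = min(0.6×65×3.8438, 0.6×50×6.6563) + 1.0×65×0.75 = min(149.91, 199.69) + 48.75 = 198.66 kips. φR_n = 0.75 × 198.66 = 149.0 kips.
Governing: min(116.0, 238.6, 149.0) = 116.0 kips → bolt shear.

116.0 kips (bolt shear governs)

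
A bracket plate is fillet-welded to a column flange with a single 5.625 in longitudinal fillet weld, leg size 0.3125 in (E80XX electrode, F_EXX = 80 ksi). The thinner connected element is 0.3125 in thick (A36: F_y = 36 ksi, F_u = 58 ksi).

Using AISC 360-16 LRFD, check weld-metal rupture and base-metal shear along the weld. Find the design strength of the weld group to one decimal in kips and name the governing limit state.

Weld metal: throat = 0.707×0.3125 = 0.22094 in, L = 5.625 in. φR_n = 0.75 × 0.6 × 80 × 0.22094 × 5.625 = 44.7 kips.
Base metal shear (0.3125 in plate): yield φR_n = 1.0×0.6×36×0.3125×5.625 = 38.0 kips; rupture φR_n = 0.75×0.6×58×0.3125×5.625 = 45.9 kips; take 38.0 kips (yield).
Governing: min(44.7, 38.0) = 38.0 kips → base-metal shear.

38.0 kips (base-metal shear governs)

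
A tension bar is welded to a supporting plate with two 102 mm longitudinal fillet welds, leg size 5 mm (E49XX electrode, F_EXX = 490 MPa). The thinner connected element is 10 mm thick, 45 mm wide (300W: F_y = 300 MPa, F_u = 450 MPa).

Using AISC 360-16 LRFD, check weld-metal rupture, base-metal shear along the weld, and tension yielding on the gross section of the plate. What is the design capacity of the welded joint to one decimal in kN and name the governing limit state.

121.5 kN (gross-section yield governs)

Weld metal: throat = 0.707×5 = 3.535 mm, L = 2×102 = 204 mm. φR_n = 0.75 × 0.6 × 490 × 3.535 × 204 = 159.0 kN.
Base metal shear (10 mm plate): yield φR_n = 1.0×0.6×300×10×204 = 367.2 kN; rupture φR_n = 0.75×0.6×450×10×204 = 413.1 kN; take 367.2 kN (yield).
Tension yield (gross): A_g = 45×10 = 450 mm². φR_n = 0.90 × 300 × 450 = 121.5 kN.
Governing: min(159.0, 367.2, 121.5) = 121.5 kN → gross-section yield.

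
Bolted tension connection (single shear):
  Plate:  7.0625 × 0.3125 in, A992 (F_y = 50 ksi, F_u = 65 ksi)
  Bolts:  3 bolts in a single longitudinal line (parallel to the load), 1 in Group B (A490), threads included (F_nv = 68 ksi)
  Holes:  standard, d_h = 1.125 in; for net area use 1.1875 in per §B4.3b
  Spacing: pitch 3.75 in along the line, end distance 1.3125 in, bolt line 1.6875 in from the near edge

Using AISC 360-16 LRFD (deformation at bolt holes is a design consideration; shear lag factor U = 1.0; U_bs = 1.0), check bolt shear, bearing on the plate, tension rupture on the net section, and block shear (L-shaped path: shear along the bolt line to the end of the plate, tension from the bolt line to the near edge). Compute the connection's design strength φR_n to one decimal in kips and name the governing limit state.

70.1 kips (block shear governs)

Bolt shear: A_b = π(1)²/4 = 0.7854 in². φR_n = 0.75 × 68 × 0.7854 × 3 × 1 = 120.2 kips.
Bearing (0.3125 in plate, F_u = 65 ksi): end bolts L_c = 1.3125 − 1.125/2 = 0.75, R_n = min(1.2×0.75×0.3125×65, 2.4×1×0.3125×65) = 18.281 kips/bolt; interior L_c = 3.75 − 1.125 = 2.625, R_n = 48.75 kips/bolt. φR_n = 0.75 × (1×18.281 + 2×48.75) = 86.8 kips.
Tension rupture (net): A_n = (7.0625 − 1×1.1875)×0.3125 = 1.8359 in² (U = 1.0, A_e = A_n). φR_n = 0.75 × 65 × 1.8359 = 89.5 kips.
Block shear: shear path 1×[1.3125+2×3.75] = 1×8.8125 in, A_gv = 2.7539, A_nv = 1×(8.8125 − 2.5×1.1875)×0.3125 = 1.8262 in²; tension to near edge: (1.6875 − 0.5×1.1875)×0.3125 = 0.3418 in². R_n = min(0.6×65×1.8262, 0.6×50×2.7539) + 1.0×65×0.3418 = min(71.222, 82.617) + 22.217 = 93.439 kips. φR_n = 0.75 × 93.439 = 70.1 kips.
Governing: min(120.2, 86.8, 89.5, 70.1) = 70.1 kips → block shear.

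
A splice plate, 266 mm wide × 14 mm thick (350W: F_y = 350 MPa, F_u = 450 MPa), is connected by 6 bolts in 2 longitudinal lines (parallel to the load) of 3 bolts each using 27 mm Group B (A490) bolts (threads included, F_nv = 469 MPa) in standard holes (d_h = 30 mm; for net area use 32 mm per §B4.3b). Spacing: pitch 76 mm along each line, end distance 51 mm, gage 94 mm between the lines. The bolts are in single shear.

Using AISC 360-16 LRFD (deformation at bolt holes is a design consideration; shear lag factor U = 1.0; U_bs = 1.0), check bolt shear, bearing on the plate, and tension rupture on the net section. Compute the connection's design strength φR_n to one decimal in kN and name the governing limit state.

Bolt shear: A_b = π(27)²/4 = 572.56 mm². φR_n = 0.75 × 469 × 572.56 × 6 × 1 = 1208.4 kN.
Bearing (14 mm plate, F_u = 450 MPa): end bolts L_c = 51 − 30/2 = 36, R_n = min(1.2×36×14×450, 2.4×27×14×450) = 272.16 kN/bolt; interior L_c = 76 − 30 = 46, R_n = 347.76 kN/bolt. φR_n = 0.75 × (2×272.16 + 4×347.76) = 1451.5 kN.
Tension rupture (net): A_n = (266 − 2×32)×14 = 2828 mm² (U = 1.0, A_e = A_n). φR_n = 0.75 × 450 × 2828 = 954.5 kN.
Governing: min(1208.4, 1451.5, 954.5) = 954.5 kN → net-section rupture.

954.5 kN (net-section rupture governs)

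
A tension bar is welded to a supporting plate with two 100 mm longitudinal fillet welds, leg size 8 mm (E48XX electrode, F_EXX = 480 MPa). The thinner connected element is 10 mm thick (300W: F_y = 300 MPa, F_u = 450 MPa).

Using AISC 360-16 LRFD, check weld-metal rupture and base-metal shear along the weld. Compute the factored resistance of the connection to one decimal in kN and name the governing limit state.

244.3 kN (weld metal governs)

Weld metal: throat = 0.707×8 = 5.656 mm, L = 2×100 = 200 mm. φR_n = 0.75 × 0.6 × 480 × 5.656 × 200 = 244.3 kN.
Base metal shear (10 mm plate): yield φR_n = 1.0×0.6×300×10×200 = 360.0 kN; rupture φR_n = 0.75×0.6×450×10×200 = 405.0 kN; take 360.0 kN (yield).
Governing: min(244.3, 360.0) = 244.3 kN → weld metal.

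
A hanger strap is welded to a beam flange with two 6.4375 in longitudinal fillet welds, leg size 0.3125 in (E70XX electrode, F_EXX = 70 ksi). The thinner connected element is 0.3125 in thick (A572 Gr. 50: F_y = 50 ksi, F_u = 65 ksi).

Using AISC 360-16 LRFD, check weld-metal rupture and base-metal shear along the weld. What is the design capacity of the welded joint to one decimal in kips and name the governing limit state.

Weld metal: throat = 0.707×0.3125 = 0.22094 in, L = 2×6.4375 = 12.875 in. φR_n = 0.75 × 0.6 × 70 × 0.22094 × 12.875 = 89.6 kips.
Base metal shear (0.3125 in plate): yield φR_n = 1.0×0.6×50×0.3125×12.875 = 120.7 kips; rupture φR_n = 0.75×0.6×65×0.3125×12.875 = 117.7 kips; take 117.7 kips (rupture).
Governing: min(89.6, 117.7) = 89.6 kips → weld metal.

89.6 kips (weld metal governs)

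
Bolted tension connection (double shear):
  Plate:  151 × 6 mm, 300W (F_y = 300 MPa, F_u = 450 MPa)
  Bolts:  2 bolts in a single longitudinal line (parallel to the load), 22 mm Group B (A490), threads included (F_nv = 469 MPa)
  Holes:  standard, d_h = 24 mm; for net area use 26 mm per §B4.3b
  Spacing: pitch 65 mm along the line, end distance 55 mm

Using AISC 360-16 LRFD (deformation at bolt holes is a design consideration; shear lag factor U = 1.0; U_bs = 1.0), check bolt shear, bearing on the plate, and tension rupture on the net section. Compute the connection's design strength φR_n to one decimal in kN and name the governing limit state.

Bolt shear: A_b = π(22)²/4 = 380.13 mm². φR_n = 0.75 × 469 × 380.13 × 2 × 2 = 534.8 kN.
Bearing (6 mm plate, F_u = 450 MPa): end bolts L_c = 55 − 24/2 = 43, R_n = min(1.2×43×6×450, 2.4×22×6×450) = 139.32 kN/bolt; interior L_c = 65 − 24 = 41, R_n = 132.84 kN/bolt. φR_n = 0.75 × (1×139.32 + 1×132.84) = 204.1 kN.
Tension rupture (net): A_n = (151 − 1×26)×6 = 750 mm² (U = 1.0, A_e = A_n). φR_n = 0.75 × 450 × 750 = 253.1 kN.
Governing: min(534.8, 204.1, 253.1) = 204.1 kN → bearing.

204.1 kN (bearing governs)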